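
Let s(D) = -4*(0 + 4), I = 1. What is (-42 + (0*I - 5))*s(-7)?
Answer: 752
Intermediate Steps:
s(D) = -16 (s(D) = -4*4 = -16)
(-42 + (0*I - 5))*s(-7) = (-42 + (0*1 - 5))*(-16) = (-42 + (0 - 5))*(-16) = (-42 - 5)*(-16) = -47*(-16) = 752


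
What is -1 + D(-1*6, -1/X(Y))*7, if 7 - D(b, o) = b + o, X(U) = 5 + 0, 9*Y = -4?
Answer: 457/5 ≈ 91.400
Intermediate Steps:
Y = -4/9 (Y = (1/9)*(-4) = -4/9 ≈ -0.44444)
X(U) = 5
D(b, o) = 7 - b - o (D(b, o) = 7 - (b + o) = 7 + (-b - o) = 7 - b - o)
-1 + D(-1*6, -1/X(Y))*7 = -1 + (7 - (-1)*6 - (-1)/5)*7 = -1 + (7 - 1*(-6) - (-1)/5)*7 = -1 + (7 + 6 - 1*(-1/5))*7 = -1 + (7 + 6 + 1/5)*7 = -1 + (66/5)*7 = -1 + 462/5 = 457/5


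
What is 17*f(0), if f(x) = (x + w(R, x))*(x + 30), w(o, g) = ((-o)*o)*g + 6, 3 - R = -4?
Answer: 3060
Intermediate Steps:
R = 7 (R = 3 - 1*(-4) = 3 + 4 = 7)
w(o, g) = 6 - g*o² (w(o, g) = (-o²)*g + 6 = -g*o² + 6 = 6 - g*o²)
f(x) = (6 - 48*x)*(30 + x) (f(x) = (x + (6 - 1*x*7²))*(x + 30) = (x + (6 - 1*x*49))*(30 + x) = (x + (6 - 49*x))*(30 + x) = (6 - 48*x)*(30 + x))
17*f(0) = 17*(180 - 1434*0 - 48*0²) = 17*(180 + 0 - 48*0) = 17*(180 + 0 + 0) = 17*180 = 3060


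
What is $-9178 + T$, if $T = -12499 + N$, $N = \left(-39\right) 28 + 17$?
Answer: $-22752$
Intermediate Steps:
$N = -1075$ ($N = -1092 + 17 = -1075$)
$T = -13574$ ($T = -12499 - 1075 = -13574$)
$-9178 + T = -9178 - 13574 = -22752$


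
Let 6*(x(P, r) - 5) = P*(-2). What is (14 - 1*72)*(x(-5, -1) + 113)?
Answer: -20822/3 ≈ -6940.7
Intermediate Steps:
x(P, r) = 5 - P/3 (x(P, r) = 5 + (P*(-2))/6 = 5 + (-2*P)/6 = 5 - P/3)
(14 - 1*72)*(x(-5, -1) + 113) = (14 - 1*72)*((5 - 1/3*(-5)) + 113) = (14 - 72)*((5 + 5/3) + 113) = -58*(20/3 + 113) = -58*359/3 = -20822/3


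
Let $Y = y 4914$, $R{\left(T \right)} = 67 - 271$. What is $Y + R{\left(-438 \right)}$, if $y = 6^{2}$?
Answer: $176700$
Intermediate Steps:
$y = 36$
$R{\left(T \right)} = -204$ ($R{\left(T \right)} = 67 - 271 = -204$)
$Y = 176904$ ($Y = 36 \cdot 4914 = 176904$)
$Y + R{\left(-438 \right)} = 176904 - 204 = 176700$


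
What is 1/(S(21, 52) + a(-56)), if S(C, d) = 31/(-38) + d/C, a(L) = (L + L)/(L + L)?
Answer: 798/2123 ≈ 0.37588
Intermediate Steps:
a(L) = 1 (a(L) = (2*L)/((2*L)) = (2*L)*(1/(2*L)) = 1)
S(C, d) = -31/38 + d/C (S(C, d) = 31*(-1/38) + d/C = -31/38 + d/C)
1/(S(21, 52) + a(-56)) = 1/((-31/38 + 52/21) + 1) = 1/(1325/798 + 1) = 1/(2123/798) = 798/2123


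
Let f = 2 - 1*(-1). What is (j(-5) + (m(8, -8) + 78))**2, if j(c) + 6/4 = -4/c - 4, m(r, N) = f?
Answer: 582169/100 ≈ 5821.7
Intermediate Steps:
f = 3 (f = 2 + 1 = 3)
m(r, N) = 3
j(c) = -11/2 - 4/c (j(c) = -3/2 + (-4/c - 4) = -3/2 + (-4 - 4/c) = -11/2 - 4/c)
(j(-5) + (m(8, -8) + 78))**2 = ((-11/2 - 4/(-5)) + (3 + 78))**2 = ((-11/2 - 4*(-1/5)) + 81)**2 = ((-11/2 + 4/5) + 81)**2 = (-47/10 + 81)**2 = (763/10)**2 = 582169/100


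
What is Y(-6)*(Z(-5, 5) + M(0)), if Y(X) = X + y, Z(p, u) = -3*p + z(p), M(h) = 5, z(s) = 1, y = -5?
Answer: -231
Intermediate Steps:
Z(p, u) = 1 - 3*p (Z(p, u) = -3*p + 1 = 1 - 3*p)
Y(X) = -5 + X (Y(X) = X - 5 = -5 + X)
Y(-6)*(Z(-5, 5) + M(0)) = (-5 - 6)*((1 - 3*(-5)) + 5) = -11*((1 + 15) + 5) = -11*(16 + 5) = -11*21 = -231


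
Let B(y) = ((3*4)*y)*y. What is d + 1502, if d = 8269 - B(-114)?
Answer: -146181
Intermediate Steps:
B(y) = 12*y² (B(y) = (12*y)*y = 12*y²)
d = -147683 (d = 8269 - 12*(-114)² = 8269 - 12*12996 = 8269 - 1*155952 = 8269 - 155952 = -147683)
d + 1502 = -147683 + 1502 = -146181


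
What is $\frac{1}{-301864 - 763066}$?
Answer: $- \frac{1}{1064930} \approx -9.3903 \cdot 10^{-7}$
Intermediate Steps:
$\frac{1}{-301864 - 763066} = \frac{1}{-1064930} = - \frac{1}{1064930}$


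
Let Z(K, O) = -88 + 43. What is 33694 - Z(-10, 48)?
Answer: 33739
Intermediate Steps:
Z(K, O) = -45
33694 - Z(-10, 48) = 33694 - 1*(-45) = 33694 + 45 = 33739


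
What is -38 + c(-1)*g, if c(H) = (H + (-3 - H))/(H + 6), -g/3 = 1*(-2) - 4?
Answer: -244/5 ≈ -48.800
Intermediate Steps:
g = 18 (g = -3*(1*(-2) - 4) = -3*(-2 - 4) = -3*(-6) = 18)
c(H) = -3/(6 + H)
-38 + c(-1)*g = -38 - 3/(6 - 1)*18 = -38 - 3/5*18 = -38 - 54/5 = -244/5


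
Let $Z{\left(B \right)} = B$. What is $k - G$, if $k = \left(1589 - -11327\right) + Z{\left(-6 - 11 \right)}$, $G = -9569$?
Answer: $22468$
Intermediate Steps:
$k = 12899$ ($k = \left(1589 - -11327\right) - 17 = \left(1589 + 11327\right) - 17 = 12916 - 17 = 12899$)
$k - G = 12899 - -9569 = 12899 + 9569 = 22468$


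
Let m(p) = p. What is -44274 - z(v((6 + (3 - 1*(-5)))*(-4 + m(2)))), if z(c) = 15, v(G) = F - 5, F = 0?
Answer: -44289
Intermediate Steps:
v(G) = -5 (v(G) = 0 - 5 = -5)
-44274 - z(v((6 + (3 - 1*(-5)))*(-4 + m(2)))) = -44274 - 1*15 = -44274 - 15 = -44289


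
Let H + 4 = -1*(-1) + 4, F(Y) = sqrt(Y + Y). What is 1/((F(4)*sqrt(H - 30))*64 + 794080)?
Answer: 24815/19705124896 - I*sqrt(58)/4926281224 ≈ 1.2593e-6 - 1.5459e-9*I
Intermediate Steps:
F(Y) = sqrt(2)*sqrt(Y) (F(Y) = sqrt(2*Y) = sqrt(2)*sqrt(Y))
H = 1 (H = -4 + (-1*(-1) + 4) = -4 + (1 + 4) = -4 + 5 = 1)
1/((F(4)*sqrt(H - 30))*64 + 794080) = 1/(((sqrt(2)*sqrt(4))*sqrt(1 - 30))*64 + 794080) = 1/(((sqrt(2)*2)*sqrt(-29))*64 + 794080) = 1/(((2*sqrt(2))*(I*sqrt(29)))*64 + 794080) = 1/((2*I*sqrt(58))*64 + 794080) = 1/(128*I*sqrt(58) + 794080) = 1/(794080 + 128*I*sqrt(58))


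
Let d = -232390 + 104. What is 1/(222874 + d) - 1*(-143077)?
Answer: 1346640723/9412 ≈ 1.4308e+5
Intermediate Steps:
d = -232286
1/(222874 + d) - 1*(-143077) = 1/(222874 - 232286) - 1*(-143077) = 1/(-9412) + 143077 = -1/9412 + 143077 = 1346640723/9412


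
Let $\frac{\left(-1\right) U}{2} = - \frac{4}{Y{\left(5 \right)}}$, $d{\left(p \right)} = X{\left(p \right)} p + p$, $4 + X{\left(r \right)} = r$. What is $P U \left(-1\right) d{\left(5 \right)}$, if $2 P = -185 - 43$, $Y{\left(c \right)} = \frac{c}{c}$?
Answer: $9120$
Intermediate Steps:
$X{\left(r \right)} = -4 + r$
$d{\left(p \right)} = p + p \left(-4 + p\right)$ ($d{\left(p \right)} = \left(-4 + p\right) p + p = p \left(-4 + p\right) + p = p + p \left(-4 + p\right)$)
$Y{\left(c \right)} = 1$
$U = 8$ ($U = - 2 \left(- \frac{4}{1}\right) = - 2 \left(\left(-4\right) 1\right) = \left(-2\right) \left(-4\right) = 8$)
$P = -114$ ($P = \frac{-185 - 43}{2} = \frac{1}{2} \left(-228\right) = -114$)
$P U \left(-1\right) d{\left(5 \right)} = - 114 \cdot 8 \left(-1\right) 5 \left(-3 + 5\right) = - 114 \left(- 8 \cdot 5 \cdot 2\right) = - 114 \left(\left(-8\right) 10\right) = \left(-114\right) \left(-80\right) = 9120$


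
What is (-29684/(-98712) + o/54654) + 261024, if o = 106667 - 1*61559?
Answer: 58676334554741/224791902 ≈ 2.6103e+5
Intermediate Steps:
o = 45108 (o = 106667 - 61559 = 45108)
(-29684/(-98712) + o/54654) + 261024 = (-29684/(-98712) + 45108/54654) + 261024 = (-29684*(-1/98712) + 45108*(1/54654)) + 261024 = (7421/24678 + 7518/9109) + 261024 = 253127093/224791902 + 261024 = 58676334554741/224791902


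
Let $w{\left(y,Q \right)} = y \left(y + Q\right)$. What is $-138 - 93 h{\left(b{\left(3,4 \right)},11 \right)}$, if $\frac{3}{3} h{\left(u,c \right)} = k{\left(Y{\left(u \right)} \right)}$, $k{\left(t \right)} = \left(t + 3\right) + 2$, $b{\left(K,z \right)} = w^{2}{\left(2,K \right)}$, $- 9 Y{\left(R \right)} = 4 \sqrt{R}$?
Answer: $- \frac{569}{3} \approx -189.67$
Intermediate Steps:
$Y{\left(R \right)} = - \frac{4 \sqrt{R}}{9}$
$w{\left(y,Q \right)} = y \left(Q + y\right)$
$b{\left(K,z \right)} = \left(4 + 2 K\right)^{2}$ ($b{\left(K,z \right)} = \left(2 \left(K + 2\right)\right)^{2} = \left(2 \left(2 + K\right)\right)^{2} = \left(4 + 2 K\right)^{2}$)
$k{\left(t \right)} = 5 + t$ ($k{\left(t \right)} = \left(3 + t\right) + 2 = 5 + t$)
$h{\left(u,c \right)} = 5 - \frac{4 \sqrt{u}}{9}$
$-138 - 93 h{\left(b{\left(3,4 \right)},11 \right)} = -138 - 93 \left(5 - \frac{4 \sqrt{4 \left(2 + 3\right)^{2}}}{9}\right) = -138 - 93 \left(5 - \frac{4 \sqrt{4 \cdot 5^{2}}}{9}\right) = -138 - 93 \left(5 - \frac{4 \sqrt{4 \cdot 25}}{9}\right) = -138 - 93 \left(5 - \frac{4 \sqrt{100}}{9}\right) = -138 - 93 \left(5 - \frac{40}{9}\right) = -138 - \frac{155}{3} = - \frac{569}{3}$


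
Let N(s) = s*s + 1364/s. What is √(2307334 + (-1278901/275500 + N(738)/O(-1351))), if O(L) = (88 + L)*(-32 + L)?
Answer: √8981970654066419875043244936145/1973017741950 ≈ 1519.0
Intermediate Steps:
N(s) = s² + 1364/s
O(L) = (-32 + L)*(88 + L)
√(2307334 + (-1278901/275500 + N(738)/O(-1351))) = √(2307334 + (-1278901/275500 + ((1364 + 738³)/738)/(-2816 + (-1351)² + 56*(-1351)))) = √(2307334 + (-1278901*1/275500 + ((1364 + 401947272)/738)/(-2816 + 1825201 - 75656))) = √(2307334 + (-1278901/275500 + ((1/738)*401948636)/1746729)) = √(2307334 + (-1278901/275500 + (200974318/369)*(1/1746729))) = √(2307334 + (-1278901/275500 + 200974318/644543001)) = √(2307334 - 768938263912901/177571596775500) = √(409716213736137604099/177571596775500) = √8981970654066419875043244936145/1973017741950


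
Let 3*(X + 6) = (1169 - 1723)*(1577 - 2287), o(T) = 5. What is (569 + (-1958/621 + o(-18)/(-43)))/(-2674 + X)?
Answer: 3776677/857388825 ≈ 0.0044049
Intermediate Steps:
X = 393322/3 (X = -6 + ((1169 - 1723)*(1577 - 2287))/3 = -6 + (-554*(-710))/3 = -6 + (1/3)*393340 = -6 + 393340/3 = 393322/3 ≈ 1.3111e+5)
(569 + (-1958/621 + o(-18)/(-43)))/(-2674 + X) = (569 + (-1958/621 + 5/(-43)))/(-2674 + 393322/3) = (569 + (-1958*1/621 + 5*(-1/43)))/(385300/3) = (569 + (-1958/621 - 5/43))*(3/385300) = (569 - 87299/26703)*(3/385300) = (15106708/26703)*(3/385300) = 3776677/857388825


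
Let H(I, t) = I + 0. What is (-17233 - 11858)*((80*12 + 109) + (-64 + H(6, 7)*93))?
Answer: -45469233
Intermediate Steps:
H(I, t) = I
(-17233 - 11858)*((80*12 + 109) + (-64 + H(6, 7)*93)) = (-17233 - 11858)*((80*12 + 109) + (-64 + 6*93)) = -29091*((960 + 109) + (-64 + 558)) = -29091*(1069 + 494) = -29091*1563 = -45469233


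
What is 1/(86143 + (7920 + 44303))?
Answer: 1/138366 ≈ 7.2272e-6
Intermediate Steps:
1/(86143 + (7920 + 44303)) = 1/(86143 + 52223) = 1/138366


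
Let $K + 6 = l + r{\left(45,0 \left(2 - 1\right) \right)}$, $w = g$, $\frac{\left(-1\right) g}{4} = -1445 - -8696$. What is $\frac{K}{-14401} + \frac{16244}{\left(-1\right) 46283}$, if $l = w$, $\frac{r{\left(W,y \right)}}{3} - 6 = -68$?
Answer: $\frac{36043504}{21500693} \approx 1.6764$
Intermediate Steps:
$g = -29004$ ($g = - 4 \left(-1445 - -8696\right) = - 4 \left(-1445 + 8696\right) = \left(-4\right) 7251 = -29004$)
$r{\left(W,y \right)} = -186$ ($r{\left(W,y \right)} = 18 + 3 \left(-68\right) = 18 - 204 = -186$)
$w = -29004$
$l = -29004$
$K = -29196$ ($K = -6 - 29190 = -29196$)
$\frac{K}{-14401} + \frac{16244}{\left(-1\right) 46283} = - \frac{29196}{-14401} + \frac{16244}{\left(-1\right) 46283} = \left(-29196\right) \left(- \frac{1}{14401}\right) + \frac{16244}{-46283} = \frac{29196}{14401} + 16244 \left(- \frac{1}{46283}\right) = \frac{29196}{14401} - \frac{524}{1493} = \frac{36043504}{21500693}$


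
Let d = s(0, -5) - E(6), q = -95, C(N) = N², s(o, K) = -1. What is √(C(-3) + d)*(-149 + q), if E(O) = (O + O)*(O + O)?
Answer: -488*I*√34 ≈ -2845.5*I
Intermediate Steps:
E(O) = 4*O² (E(O) = (2*O)*(2*O) = 4*O²)
d = -145 (d = -1 - 4*6² = -1 - 4*36 = -1 - 1*144 = -1 - 144 = -145)
√(C(-3) + d)*(-149 + q) = √((-3)² - 145)*(-149 - 95) = √(9 - 145)*(-244) = √(-136)*(-244) = (2*I*√34)*(-244) = -488*I*√34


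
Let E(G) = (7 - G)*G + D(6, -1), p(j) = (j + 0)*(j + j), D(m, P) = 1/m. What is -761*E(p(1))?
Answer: -46421/6 ≈ -7736.8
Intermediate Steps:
p(j) = 2*j² (p(j) = j*(2*j) = 2*j²)
E(G) = ⅙ + G*(7 - G) (E(G) = (7 - G)*G + 1/6 = G*(7 - G) + ⅙ = ⅙ + G*(7 - G))
-761*E(p(1)) = -761*(⅙ - (2*1²)² + 7*(2*1²)) = -761*(⅙ - (2*1)² + 7*(2*1)) = -761*(⅙ - 1*2² + 7*2) = -761*(⅙ - 1*4 + 14) = -761*(⅙ - 4 + 14) = -761*61/6 = -46421/6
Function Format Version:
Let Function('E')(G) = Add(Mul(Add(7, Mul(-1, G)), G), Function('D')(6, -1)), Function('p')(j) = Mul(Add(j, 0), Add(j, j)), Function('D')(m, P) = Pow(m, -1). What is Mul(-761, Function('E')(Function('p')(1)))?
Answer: Rational(-46421, 6) ≈ -7736.8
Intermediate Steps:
Function('p')(j) = Mul(2, Pow(j, 2)) (Function('p')(j) = Mul(j, Mul(2, j)) = Mul(2, Pow(j, 2)))
Function('E')(G) = Add(Rational(1, 6), Mul(G, Add(7, Mul(-1, G)))) (Function('E')(G) = Add(Mul(Add(7, Mul(-1, G)), G), Pow(6, -1)) = Add(Mul(G, Add(7, Mul(-1, G))), Rational(1, 6)) = Add(Rational(1, 6), Mul(G, Add(7, Mul(-1, G)))))
Mul(-761, Function('E')(Function('p')(1))) = Mul(-761, Add(Rational(1, 6), Mul(-1, Pow(Mul(2, Pow(1, 2)), 2)), Mul(7, Mul(2, Pow(1, 2))))) = Mul(-761, Add(Rational(1, 6), Mul(-1, Pow(Mul(2, 1), 2)), Mul(7, Mul(2, 1)))) = Mul(-761, Add(Rational(1, 6), Mul(-1, Pow(2, 2)), Mul(7, 2))) = Mul(-761, Add(Rational(1, 6), Mul(-1, 4), 14)) = Mul(-761, Add(Rational(1, 6), -4, 14)) = Mul(-761, Rational(61, 6)) = Rational(-46421, 6)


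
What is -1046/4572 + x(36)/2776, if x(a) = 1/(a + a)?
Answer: -1935755/8461248 ≈ -0.22878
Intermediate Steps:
x(a) = 1/(2*a)
-1046/4572 + x(36)/2776 = -1046/4572 + ((1/2)/36)/2776 = -1046*1/4572 + ((1/2)*(1/36))*(1/2776) = -523/2286 + (1/72)*(1/2776) = -523/2286 + 1/199872 = -1935755/8461248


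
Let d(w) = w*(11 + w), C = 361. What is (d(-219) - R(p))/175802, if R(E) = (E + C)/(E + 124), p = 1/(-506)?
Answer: 259807861/1002758626 ≈ 0.25909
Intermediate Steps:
p = -1/506 ≈ -0.0019763
R(E) = (361 + E)/(124 + E) (R(E) = (E + 361)/(E + 124) = (361 + E)/(124 + E))
(d(-219) - R(p))/175802 = (-219*(11 - 219) - (361 - 1/506)/(124 - 1/506))/175802 = (-219*(-208) - 182665/(62743/506*506))*(1/175802) = (45552 - 506*182665/(62743*506))*(1/175802) = (45552 - 1*182665/62743)*(1/175802) = (45552 - 182665/62743)*(1/175802) = (2857886471/62743)*(1/175802) = 259807861/1002758626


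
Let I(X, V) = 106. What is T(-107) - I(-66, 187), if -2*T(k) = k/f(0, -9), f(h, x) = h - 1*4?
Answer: -955/8 ≈ -119.38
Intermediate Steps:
f(h, x) = -4 + h (f(h, x) = h - 4 = -4 + h)
T(k) = k/8 (T(k) = -k/(2*(-4 + 0)) = -k/(2*(-4)) = -(-1)*k/8 = k/8)
T(-107) - I(-66, 187) = (⅛)*(-107) - 1*106 = -107/8 - 106 = -955/8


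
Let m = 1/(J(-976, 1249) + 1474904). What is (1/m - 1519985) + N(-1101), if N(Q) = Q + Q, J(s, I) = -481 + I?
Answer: -46515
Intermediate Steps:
m = 1/1475672 (m = 1/((-481 + 1249) + 1474904) = 1/(768 + 1474904) = 1/1475672 ≈ 6.7766e-7)
N(Q) = 2*Q
(1/m - 1519985) + N(-1101) = (1/(1/1475672) - 1519985) + 2*(-1101) = (1475672 - 1519985) - 2202 = -44313 - 2202 = -46515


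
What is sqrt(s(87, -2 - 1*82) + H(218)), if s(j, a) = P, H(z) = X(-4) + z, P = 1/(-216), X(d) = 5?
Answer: 7*sqrt(5898)/36 ≈ 14.933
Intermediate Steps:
P = -1/216 ≈ -0.0046296
H(z) = 5 + z
s(j, a) = -1/216
sqrt(s(87, -2 - 1*82) + H(218)) = sqrt(-1/216 + (5 + 218)) = sqrt(-1/216 + 223) = sqrt(48167/216) = 7*sqrt(5898)/36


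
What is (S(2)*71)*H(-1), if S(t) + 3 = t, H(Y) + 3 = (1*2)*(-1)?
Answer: 355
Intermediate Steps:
H(Y) = -5 (H(Y) = -3 + (1*2)*(-1) = -3 + 2*(-1) = -3 - 2 = -5)
S(t) = -3 + t
(S(2)*71)*H(-1) = ((-3 + 2)*71)*(-5) = -1*71*(-5) = -71*(-5) = 355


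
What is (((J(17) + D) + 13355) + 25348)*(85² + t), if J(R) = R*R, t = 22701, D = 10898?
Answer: 1493008140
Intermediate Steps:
J(R) = R²
(((J(17) + D) + 13355) + 25348)*(85² + t) = (((17² + 10898) + 13355) + 25348)*(85² + 22701) = (((289 + 10898) + 13355) + 25348)*(7225 + 22701) = ((11187 + 13355) + 25348)*29926 = (24542 + 25348)*29926 = 49890*29926 = 1493008140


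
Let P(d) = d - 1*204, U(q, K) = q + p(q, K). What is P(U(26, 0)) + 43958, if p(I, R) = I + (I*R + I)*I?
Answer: 44482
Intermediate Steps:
p(I, R) = I + I*(I + I*R) (p(I, R) = I + (I + I*R)*I = I + I*(I + I*R))
U(q, K) = q + q*(1 + q + K*q) (U(q, K) = q + q*(1 + q + q*K) = q + q*(1 + q + K*q))
P(d) = -204 + d (P(d) = d - 204 = -204 + d)
P(U(26, 0)) + 43958 = (-204 + 26*(2 + 26 + 0*26)) + 43958 = (-204 + 26*(2 + 26 + 0)) + 43958 = (-204 + 26*28) + 43958 = (-204 + 728) + 43958 = 524 + 43958 = 44482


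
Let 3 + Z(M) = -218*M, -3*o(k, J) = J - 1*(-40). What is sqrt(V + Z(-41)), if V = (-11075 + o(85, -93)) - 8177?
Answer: I*sqrt(92694)/3 ≈ 101.49*I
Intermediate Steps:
o(k, J) = -40/3 - J/3 (o(k, J) = -(J - 1*(-40))/3 = -(J + 40)/3 = -(40 + J)/3 = -40/3 - J/3)
Z(M) = -3 - 218*M
V = -57703/3 (V = (-11075 + (-40/3 - 1/3*(-93))) - 8177 = (-11075 + (-40/3 + 31)) - 8177 = (-11075 + 53/3) - 8177 = -33172/3 - 8177 = -57703/3 ≈ -19234.)
sqrt(V + Z(-41)) = sqrt(-57703/3 + (-3 - 218*(-41))) = sqrt(-57703/3 + (-3 + 8938)) = sqrt(-57703/3 + 8935) = sqrt(-30898/3) = I*sqrt(92694)/3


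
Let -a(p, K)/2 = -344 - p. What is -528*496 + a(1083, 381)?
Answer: -259034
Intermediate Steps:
a(p, K) = 688 + 2*p (a(p, K) = -2*(-344 - p) = 688 + 2*p)
-528*496 + a(1083, 381) = -528*496 + (688 + 2*1083) = -261888 + (688 + 2166) = -261888 + 2854 = -259034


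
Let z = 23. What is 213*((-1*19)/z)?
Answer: -4047/23 ≈ -175.96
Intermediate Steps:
213*((-1*19)/z) = 213*(-1*19/23) = 213*(-19*1/23) = 213*(-19/23) = -4047/23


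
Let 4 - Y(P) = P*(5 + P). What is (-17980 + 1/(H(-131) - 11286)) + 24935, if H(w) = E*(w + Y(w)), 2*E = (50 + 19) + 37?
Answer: 6209667424/892835 ≈ 6955.0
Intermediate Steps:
E = 53 (E = ((50 + 19) + 37)/2 = (69 + 37)/2 = (1/2)*106 = 53)
Y(P) = 4 - P*(5 + P)
H(w) = 212 - 212*w - 53*w**2 (H(w) = 53*(w + (4 - w**2 - 5*w)) = 53*(4 - w**2 - 4*w) = 212 - 212*w - 53*w**2)
(-17980 + 1/(H(-131) - 11286)) + 24935 = (-17980 + 1/((212 - 212*(-131) - 53*(-131)**2) - 11286)) + 24935 = (-17980 + 1/((212 + 27772 - 53*17161) - 11286)) + 24935 = (-17980 + 1/((212 + 27772 - 909533) - 11286)) + 24935 = (-17980 + 1/(-881549 - 11286)) + 24935 = (-17980 + 1/(-892835)) + 24935 = (-17980 - 1/892835) + 24935 = -16053173301/892835 + 24935 = 6209667424/892835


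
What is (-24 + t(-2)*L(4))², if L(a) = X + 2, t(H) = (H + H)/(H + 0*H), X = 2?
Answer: 256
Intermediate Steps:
t(H) = 2 (t(H) = (2*H)/(H + 0) = (2*H)/H = 2)
L(a) = 4 (L(a) = 2 + 2 = 4)
(-24 + t(-2)*L(4))² = (-24 + 2*4)² = (-24 + 8)² = (-16)² = 256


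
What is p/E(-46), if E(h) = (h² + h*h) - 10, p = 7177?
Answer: 7177/4222 ≈ 1.6999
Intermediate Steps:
E(h) = -10 + 2*h² (E(h) = (h² + h²) - 10 = 2*h² - 10 = -10 + 2*h²)
p/E(-46) = 7177/(-10 + 2*(-46)²) = 7177/(-10 + 2*2116) = 7177/(-10 + 4232) = 7177/4222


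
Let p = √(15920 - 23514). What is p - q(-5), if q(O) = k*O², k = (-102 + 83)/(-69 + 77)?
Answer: 475/8 + I*√7594 ≈ 59.375 + 87.144*I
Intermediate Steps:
k = -19/8 ≈ -2.3750
p = I*√7594 (p = √(-7594) = I*√7594 ≈ 87.144*I)
q(O) = -19*O²/8
p - q(-5) = I*√7594 - (-19)*(-5)²/8 = I*√7594 - (-19)*25/8 = I*√7594 - 1*(-475/8) = I*√7594 + 475/8 = 475/8 + I*√7594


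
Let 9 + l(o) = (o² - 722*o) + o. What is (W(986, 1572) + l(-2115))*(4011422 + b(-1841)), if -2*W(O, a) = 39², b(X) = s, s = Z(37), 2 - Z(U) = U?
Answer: 48115548115767/2 ≈ 2.4058e+13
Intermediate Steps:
Z(U) = 2 - U
s = -35 (s = 2 - 1*37 = 2 - 37 = -35)
b(X) = -35
l(o) = -9 + o² - 721*o (l(o) = -9 + ((o² - 722*o) + o) = -9 + (o² - 721*o) = -9 + o² - 721*o)
W(O, a) = -1521/2 (W(O, a) = -½*39² = -½*1521 = -1521/2)
(W(986, 1572) + l(-2115))*(4011422 + b(-1841)) = (-1521/2 + (-9 + (-2115)² - 721*(-2115)))*(4011422 - 35) = (-1521/2 + (-9 + 4473225 + 1524915))*4011387 = (-1521/2 + 5998131)*4011387 = (11994741/2)*4011387 = 48115548115767/2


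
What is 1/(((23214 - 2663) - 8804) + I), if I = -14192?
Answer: -1/2445 ≈ -0.00040900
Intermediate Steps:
1/(((23214 - 2663) - 8804) + I) = 1/(((23214 - 2663) - 8804) - 14192) = 1/((20551 - 8804) - 14192) = 1/(11747 - 14192) = 1/(-2445) = -1/2445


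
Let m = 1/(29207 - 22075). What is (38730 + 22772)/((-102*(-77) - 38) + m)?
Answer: 438632264/55743713 ≈ 7.8687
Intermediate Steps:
m = 1/7132 ≈ 0.00014021
(38730 + 22772)/((-102*(-77) - 38) + m) = (38730 + 22772)/((-102*(-77) - 38) + 1/7132) = 61502/((7854 - 38) + 1/7132) = 61502/(7816 + 1/7132) = 61502/(55743713/7132) = 61502*(7132/55743713) = 438632264/55743713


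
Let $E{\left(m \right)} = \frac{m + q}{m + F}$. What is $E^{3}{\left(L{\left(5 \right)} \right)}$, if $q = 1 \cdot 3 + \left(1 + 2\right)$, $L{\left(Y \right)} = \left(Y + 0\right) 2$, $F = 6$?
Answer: $1$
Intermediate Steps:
$L{\left(Y \right)} = 2 Y$ ($L{\left(Y \right)} = Y 2 = 2 Y$)
$q = 6$ ($q = 3 + 3 = 6$)
$E{\left(m \right)} = 1$ ($E{\left(m \right)} = \frac{m + 6}{m + 6} = \frac{6 + m}{6 + m} = 1$)
$E^{3}{\left(L{\left(5 \right)} \right)} = 1^{3} = 1$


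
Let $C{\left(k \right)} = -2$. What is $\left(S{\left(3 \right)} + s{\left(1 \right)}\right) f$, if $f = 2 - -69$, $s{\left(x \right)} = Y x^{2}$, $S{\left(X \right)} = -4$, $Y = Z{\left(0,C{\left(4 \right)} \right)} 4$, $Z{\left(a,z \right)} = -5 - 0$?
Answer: $-1704$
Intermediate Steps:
$Z{\left(a,z \right)} = -5$ ($Z{\left(a,z \right)} = -5 + 0 = -5$)
$Y = -20$ ($Y = \left(-5\right) 4 = -20$)
$s{\left(x \right)} = - 20 x^{2}$
$f = 71$ ($f = 2 + 69 = 71$)
$\left(S{\left(3 \right)} + s{\left(1 \right)}\right) f = \left(-4 - 20 \cdot 1^{2}\right) 71 = \left(-4 - 20\right) 71 = \left(-24\right) 71 = -1704$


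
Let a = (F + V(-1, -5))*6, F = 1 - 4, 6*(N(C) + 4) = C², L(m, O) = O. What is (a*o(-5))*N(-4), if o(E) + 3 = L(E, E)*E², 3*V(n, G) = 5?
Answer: -4096/3 ≈ -1365.3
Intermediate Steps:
V(n, G) = 5/3 (V(n, G) = (⅓)*5 = 5/3)
o(E) = -3 + E³ (o(E) = -3 + E*E² = -3 + E³)
N(C) = -4 + C²/6
F = -3
a = -8 (a = (-3 + 5/3)*6 = -4/3*6 = -8)
(a*o(-5))*N(-4) = (-8*(-3 + (-5)³))*(-4 + (⅙)*(-4)²) = (-8*(-3 - 125))*(-4 + (⅙)*16) = (-8*(-128))*(-4 + 8/3) = 1024*(-4/3) = -4096/3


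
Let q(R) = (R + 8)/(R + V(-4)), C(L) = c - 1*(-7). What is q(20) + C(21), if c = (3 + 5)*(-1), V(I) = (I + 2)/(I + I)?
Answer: 31/81 ≈ 0.38272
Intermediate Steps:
V(I) = (2 + I)/(2*I) (V(I) = (2 + I)/((2*I)) = (2 + I)*(1/(2*I)) = (2 + I)/(2*I))
c = -8 (c = 8*(-1) = -8)
C(L) = -1 (C(L) = -8 - 1*(-7) = -8 + 7 = -1)
q(R) = (8 + R)/(¼ + R) (q(R) = (R + 8)/(R + (½)*(2 - 4)/(-4)) = (8 + R)/(R + (½)*(-¼)*(-2)) = (8 + R)/(R + ¼) = (8 + R)/(¼ + R))
q(20) + C(21) = 4*(8 + 20)/(1 + 4*20) - 1 = 4*28/(1 + 80) - 1 = 4*28/81 - 1 = 4*(1/81)*28 - 1 = 112/81 - 1 = 31/81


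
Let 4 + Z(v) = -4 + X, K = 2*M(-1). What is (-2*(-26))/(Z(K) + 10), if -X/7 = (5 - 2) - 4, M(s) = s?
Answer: 52/9 ≈ 5.7778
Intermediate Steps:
X = 7 (X = -7*((5 - 2) - 4) = -7*(3 - 4) = -7*(-1) = 7)
K = -2 (K = 2*(-1) = -2)
Z(v) = -1 (Z(v) = -4 + (-4 + 7) = -4 + 3 = -1)
(-2*(-26))/(Z(K) + 10) = (-2*(-26))/(-1 + 10) = 52/9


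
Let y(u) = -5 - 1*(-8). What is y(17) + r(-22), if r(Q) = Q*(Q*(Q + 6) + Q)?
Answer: -7257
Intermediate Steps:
y(u) = 3 (y(u) = -5 + 8 = 3)
r(Q) = Q*(Q + Q*(6 + Q)) (r(Q) = Q*(Q*(6 + Q) + Q) = Q*(Q + Q*(6 + Q)))
y(17) + r(-22) = 3 + (-22)**2*(7 - 22) = 3 + 484*(-15) = 3 - 7260 = -7257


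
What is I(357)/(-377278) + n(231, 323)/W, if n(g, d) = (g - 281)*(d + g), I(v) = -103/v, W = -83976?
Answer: 77726522161/235637086377 ≈ 0.32986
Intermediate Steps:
n(g, d) = (-281 + g)*(d + g)
I(357)/(-377278) + n(231, 323)/W = -103/357/(-377278) + (231**2 - 281*323 - 281*231 + 323*231)/(-83976) = -103*1/357*(-1/377278) + (53361 - 90763 - 64911 + 74613)*(-1/83976) = -103/357*(-1/377278) - 27700*(-1/83976) = 103/134688246 + 6925/20994 = 77726522161/235637086377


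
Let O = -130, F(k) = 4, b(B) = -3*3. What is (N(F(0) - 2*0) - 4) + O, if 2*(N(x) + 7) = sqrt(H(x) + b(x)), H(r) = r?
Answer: -141 + I*sqrt(5)/2 ≈ -141.0 + 1.118*I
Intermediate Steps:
b(B) = -9
N(x) = -7 + sqrt(-9 + x)/2 (N(x) = -7 + sqrt(x - 9)/2 = -7 + sqrt(-9 + x)/2)
(N(F(0) - 2*0) - 4) + O = ((-7 + sqrt(-9 + (4 - 2*0))/2) - 4) - 130 = ((-7 + sqrt(-9 + (4 + 0))/2) - 4) - 130 = ((-7 + sqrt(-9 + 4)/2) - 4) - 130 = ((-7 + sqrt(-5)/2) - 4) - 130 = ((-7 + (I*sqrt(5))/2) - 4) - 130 = ((-7 + I*sqrt(5)/2) - 4) - 130 = (-11 + I*sqrt(5)/2) - 130 = -141 + I*sqrt(5)/2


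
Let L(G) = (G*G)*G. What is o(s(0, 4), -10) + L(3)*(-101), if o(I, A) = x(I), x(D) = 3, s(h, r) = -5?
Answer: -2724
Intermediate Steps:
L(G) = G**3 (L(G) = G**2*G = G**3)
o(I, A) = 3
o(s(0, 4), -10) + L(3)*(-101) = 3 + 3**3*(-101) = 3 + 27*(-101) = 3 - 2727 = -2724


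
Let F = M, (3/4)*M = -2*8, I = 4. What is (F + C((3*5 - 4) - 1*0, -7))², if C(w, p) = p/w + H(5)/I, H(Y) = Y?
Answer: 7480225/17424 ≈ 429.31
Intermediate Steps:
C(w, p) = 5/4 + p/w (C(w, p) = p/w + 5/4 = 5/4 + p/w)
M = -64/3 (M = 4*(-2*8)/3 = (4/3)*(-16) = -64/3 ≈ -21.333)
F = -64/3 ≈ -21.333
(F + C((3*5 - 4) - 1*0, -7))² = (-64/3 + (5/4 - 7/((3*5 - 4) - 1*0)))² = (-64/3 + (5/4 - 7/((15 - 4) + 0)))² = (-64/3 + (5/4 - 7/(11 + 0)))² = (-64/3 + (5/4 - 7/11))² = (-64/3 + 27/44)² = (-2735/132)² = 7480225/17424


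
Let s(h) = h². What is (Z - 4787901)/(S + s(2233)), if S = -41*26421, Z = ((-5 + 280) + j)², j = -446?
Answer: -1189665/975757 ≈ -1.2192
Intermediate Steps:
Z = 29241 (Z = ((-5 + 280) - 446)² = (275 - 446)² = (-171)² = 29241)
S = -1083261
(Z - 4787901)/(S + s(2233)) = (29241 - 4787901)/(-1083261 + 2233²) = -4758660/(-1083261 + 4986289) = -4758660/3903028 = -4758660*1/3903028 = -1189665/975757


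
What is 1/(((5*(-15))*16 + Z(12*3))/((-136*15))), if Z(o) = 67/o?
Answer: 73440/43133 ≈ 1.7026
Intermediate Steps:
1/(((5*(-15))*16 + Z(12*3))/((-136*15))) = 1/(((5*(-15))*16 + 67/((12*3)))/((-136*15))) = 1/((-75*16 + 67/36)/(-2040)) = 1/((-1200 + 67*(1/36))*(-1/2040)) = 1/((-1200 + 67/36)*(-1/2040)) = 1/(-43133/36*(-1/2040)) = 1/(43133/73440) = 73440/43133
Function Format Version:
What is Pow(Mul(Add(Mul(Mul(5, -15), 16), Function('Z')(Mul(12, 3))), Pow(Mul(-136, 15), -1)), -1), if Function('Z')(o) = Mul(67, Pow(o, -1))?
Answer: Rational(73440, 43133) ≈ 1.7026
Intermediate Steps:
Pow(Mul(Add(Mul(Mul(5, -15), 16), Function('Z')(Mul(12, 3))), Pow(Mul(-136, 15), -1)), -1) = Pow(Mul(Add(Mul(Mul(5, -15), 16), Mul(67, Pow(Mul(12, 3), -1))), Pow(Mul(-136, 15), -1)), -1) = Pow(Mul(Add(Mul(-75, 16), Mul(67, Pow(36, -1))), Pow(-2040, -1)), -1) = Pow(Mul(Add(-1200, Mul(67, Rational(1, 36))), Rational(-1, 2040)), -1) = Pow(Mul(Add(-1200, Rational(67, 36)), Rational(-1, 2040)), -1) = Pow(Mul(Rational(-43133, 36), Rational(-1, 2040)), -1) = Pow(Rational(43133, 73440), -1) = Rational(73440, 43133)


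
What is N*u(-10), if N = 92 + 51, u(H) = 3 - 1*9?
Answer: -858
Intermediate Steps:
u(H) = -6 (u(H) = 3 - 9 = -6)
N = 143
N*u(-10) = 143*(-6) = -858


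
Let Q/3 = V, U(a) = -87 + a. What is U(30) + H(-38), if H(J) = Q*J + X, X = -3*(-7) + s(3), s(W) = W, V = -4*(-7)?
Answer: -3225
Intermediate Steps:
V = 28
Q = 84 (Q = 3*28 = 84)
X = 24 (X = -3*(-7) + 3 = 21 + 3 = 24)
H(J) = 24 + 84*J (H(J) = 84*J + 24 = 24 + 84*J)
U(30) + H(-38) = (-87 + 30) + (24 + 84*(-38)) = -57 + (24 - 3192) = -57 - 3168 = -3225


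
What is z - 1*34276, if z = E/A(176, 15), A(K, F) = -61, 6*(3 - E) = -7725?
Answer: -4184253/122 ≈ -34297.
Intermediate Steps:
E = 2581/2 (E = 3 - ⅙*(-7725) = 3 + 2575/2 = 2581/2 ≈ 1290.5)
z = -2581/122 (z = (2581/2)/(-61) = (2581/2)*(-1/61) = -2581/122 ≈ -21.156)
z - 1*34276 = -2581/122 - 1*34276 = -2581/122 - 34276 = -4184253/122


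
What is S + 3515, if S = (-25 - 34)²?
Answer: 6996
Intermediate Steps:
S = 3481 (S = (-59)² = 3481)
S + 3515 = 3481 + 3515 = 6996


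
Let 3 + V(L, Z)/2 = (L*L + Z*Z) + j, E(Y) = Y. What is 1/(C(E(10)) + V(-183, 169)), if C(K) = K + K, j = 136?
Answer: 1/124386 ≈ 8.0395e-6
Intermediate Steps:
C(K) = 2*K
V(L, Z) = 266 + 2*L² + 2*Z² (V(L, Z) = -6 + 2*((L*L + Z*Z) + 136) = -6 + 2*((L² + Z²) + 136) = -6 + 2*(136 + L² + Z²) = -6 + (272 + 2*L² + 2*Z²) = 266 + 2*L² + 2*Z²)
1/(C(E(10)) + V(-183, 169)) = 1/(2*10 + (266 + 2*(-183)² + 2*169²)) = 1/(20 + (266 + 2*33489 + 2*28561)) = 1/(20 + (266 + 66978 + 57122)) = 1/(20 + 124366) = 1/124386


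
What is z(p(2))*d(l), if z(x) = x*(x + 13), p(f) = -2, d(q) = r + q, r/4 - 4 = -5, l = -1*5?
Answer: 198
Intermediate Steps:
l = -5
r = -4 (r = 16 + 4*(-5) = 16 - 20 = -4)
d(q) = -4 + q
z(x) = x*(13 + x)
z(p(2))*d(l) = (-2*(13 - 2))*(-4 - 5) = -2*11*(-9) = -22*(-9) = 198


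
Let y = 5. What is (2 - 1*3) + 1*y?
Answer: 4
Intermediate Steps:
(2 - 1*3) + 1*y = (2 - 1*3) + 1*5 = (2 - 3) + 5 = -1 + 5 = 4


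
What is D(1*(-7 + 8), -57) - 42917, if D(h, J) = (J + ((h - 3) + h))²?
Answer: -39553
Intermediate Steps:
D(h, J) = (-3 + J + 2*h)² (D(h, J) = (J + ((-3 + h) + h))² = (J + (-3 + 2*h))² = (-3 + J + 2*h)²)
D(1*(-7 + 8), -57) - 42917 = (-3 - 57 + 2*(1*(-7 + 8)))² - 42917 = (-3 - 57 + 2*(1*1))² - 42917 = (-3 - 57 + 2*1)² - 42917 = (-3 - 57 + 2)² - 42917 = (-58)² - 42917 = 3364 - 42917 = -39553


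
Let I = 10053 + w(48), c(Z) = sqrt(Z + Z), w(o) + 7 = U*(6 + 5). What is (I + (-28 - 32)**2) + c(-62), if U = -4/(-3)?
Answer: 40982/3 + 2*I*sqrt(31) ≈ 13661.0 + 11.136*I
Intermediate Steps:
U = 4/3 (U = -4*(-1/3) = 4/3 ≈ 1.3333)
w(o) = 23/3 (w(o) = -7 + 4*(6 + 5)/3 = -7 + (4/3)*11 = -7 + 44/3 = 23/3)
c(Z) = sqrt(2)*sqrt(Z) (c(Z) = sqrt(2*Z) = sqrt(2)*sqrt(Z))
I = 30182/3 (I = 10053 + 23/3 = 30182/3 ≈ 10061.)
(I + (-28 - 32)**2) + c(-62) = (30182/3 + (-28 - 32)**2) + sqrt(2)*sqrt(-62) = (30182/3 + (-60)**2) + sqrt(2)*(I*sqrt(62)) = (30182/3 + 3600) + 2*I*sqrt(31) = 40982/3 + 2*I*sqrt(31)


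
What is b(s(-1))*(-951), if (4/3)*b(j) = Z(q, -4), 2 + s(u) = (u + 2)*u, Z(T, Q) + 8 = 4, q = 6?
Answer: 2853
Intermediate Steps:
Z(T, Q) = -4 (Z(T, Q) = -8 + 4 = -4)
s(u) = -2 + u*(2 + u) (s(u) = -2 + (u + 2)*u = -2 + (2 + u)*u = -2 + u*(2 + u))
b(j) = -3 (b(j) = (¾)*(-4) = -3)
b(s(-1))*(-951) = -3*(-951) = 2853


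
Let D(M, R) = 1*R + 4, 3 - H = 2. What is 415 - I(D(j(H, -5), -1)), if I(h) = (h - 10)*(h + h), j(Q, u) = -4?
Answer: 457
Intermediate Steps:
H = 1 (H = 3 - 1*2 = 3 - 2 = 1)
D(M, R) = 4 + R (D(M, R) = R + 4 = 4 + R)
I(h) = 2*h*(-10 + h) (I(h) = (-10 + h)*(2*h) = 2*h*(-10 + h))
415 - I(D(j(H, -5), -1)) = 415 - 2*(4 - 1)*(-10 + (4 - 1)) = 415 - 2*3*(-10 + 3) = 415 - 2*3*(-7) = 415 - 1*(-42) = 415 + 42 = 457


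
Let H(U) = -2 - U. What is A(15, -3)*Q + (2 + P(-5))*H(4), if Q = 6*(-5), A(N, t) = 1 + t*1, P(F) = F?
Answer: 78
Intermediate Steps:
A(N, t) = 1 + t
Q = -30
A(15, -3)*Q + (2 + P(-5))*H(4) = (1 - 3)*(-30) + (2 - 5)*(-2 - 1*4) = -2*(-30) - 3*(-2 - 4) = 60 - 3*(-6) = 60 + 18 = 78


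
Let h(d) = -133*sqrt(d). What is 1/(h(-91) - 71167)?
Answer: I/(-71167*I + 133*sqrt(91)) ≈ -1.4047e-5 + 2.5042e-7*I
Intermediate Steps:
1/(h(-91) - 71167) = 1/(-133*I*sqrt(91) - 71167) = 1/(-71167 - 133*I*sqrt(91))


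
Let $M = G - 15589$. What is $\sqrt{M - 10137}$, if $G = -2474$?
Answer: $10 i \sqrt{282} \approx 167.93 i$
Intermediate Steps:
$M = -18063$ ($M = -2474 - 15589 = -18063$)
$\sqrt{M - 10137} = \sqrt{-18063 - 10137} = \sqrt{-28200} = 10 i \sqrt{282}$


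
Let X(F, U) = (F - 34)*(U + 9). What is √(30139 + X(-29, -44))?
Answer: 2*√8086 ≈ 179.84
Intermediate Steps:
X(F, U) = (-34 + F)*(9 + U)
√(30139 + X(-29, -44)) = √(30139 + (-306 - 34*(-44) + 9*(-29) - 29*(-44))) = √(30139 + (-306 + 1496 - 261 + 1276)) = √(30139 + 2205) = √32344 = 2*√8086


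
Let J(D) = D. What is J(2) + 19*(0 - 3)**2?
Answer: 173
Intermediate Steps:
J(2) + 19*(0 - 3)**2 = 2 + 19*(0 - 3)**2 = 2 + 19*(-3)**2 = 2 + 19*9 = 2 + 171 = 173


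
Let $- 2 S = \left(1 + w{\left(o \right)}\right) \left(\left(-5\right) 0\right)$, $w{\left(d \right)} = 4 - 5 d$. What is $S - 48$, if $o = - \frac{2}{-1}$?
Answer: $-48$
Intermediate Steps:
$o = 2$ ($o = \left(-2\right) \left(-1\right) = 2$)
$S = 0$ ($S = - \frac{\left(1 + \left(4 - 10\right)\right) \left(\left(-5\right) 0\right)}{2} = - \frac{\left(1 + \left(4 - 10\right)\right) 0}{2} = - \frac{\left(1 - 6\right) 0}{2} = - \frac{\left(-5\right) 0}{2} = \left(- \frac{1}{2}\right) 0 = 0$)
$S - 48 = 0 - 48 = -48$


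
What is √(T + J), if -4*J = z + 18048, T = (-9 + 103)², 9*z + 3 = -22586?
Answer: √178253/6 ≈ 70.367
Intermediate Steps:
z = -22589/9 (z = -⅓ + (⅑)*(-22586) = -⅓ - 22586/9 = -22589/9 ≈ -2509.9)
T = 8836 (T = 94² = 8836)
J = -139843/36 (J = -(-22589/9 + 18048)/4 = -¼*139843/9 = -139843/36 ≈ -3884.5)
√(T + J) = √(8836 - 139843/36) = √(178253/36) = √178253/6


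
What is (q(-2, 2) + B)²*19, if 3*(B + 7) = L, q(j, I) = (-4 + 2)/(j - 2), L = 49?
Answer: 66139/36 ≈ 1837.2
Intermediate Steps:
q(j, I) = -2/(-2 + j)
B = 28/3 (B = -7 + (⅓)*49 = -7 + 49/3 = 28/3 ≈ 9.3333)
(q(-2, 2) + B)²*19 = (-2/(-2 - 2) + 28/3)²*19 = (-2/(-4) + 28/3)²*19 = (-2*(-¼) + 28/3)²*19 = (½ + 28/3)²*19 = (59/6)²*19 = (3481/36)*19 = 66139/36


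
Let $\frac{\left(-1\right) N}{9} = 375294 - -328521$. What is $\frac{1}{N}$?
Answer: $- \frac{1}{6334335} \approx -1.5787 \cdot 10^{-7}$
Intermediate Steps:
$N = -6334335$ ($N = - 9 \left(375294 - -328521\right) = - 9 \left(375294 + 328521\right) = \left(-9\right) 703815 = -6334335$)
$\frac{1}{N} = \frac{1}{-6334335} = - \frac{1}{6334335}$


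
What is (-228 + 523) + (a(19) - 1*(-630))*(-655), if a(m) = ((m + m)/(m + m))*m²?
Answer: -648810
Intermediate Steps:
a(m) = m² (a(m) = ((2*m)/((2*m)))*m² = ((2*m)*(1/(2*m)))*m² = 1*m² = m²)
(-228 + 523) + (a(19) - 1*(-630))*(-655) = (-228 + 523) + (19² - 1*(-630))*(-655) = 295 + (361 + 630)*(-655) = 295 + 991*(-655) = 295 - 649105 = -648810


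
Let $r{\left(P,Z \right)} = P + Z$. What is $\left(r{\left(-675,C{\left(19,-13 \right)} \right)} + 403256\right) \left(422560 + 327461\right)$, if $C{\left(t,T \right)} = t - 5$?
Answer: $301954704495$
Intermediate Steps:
$C{\left(t,T \right)} = -5 + t$
$\left(r{\left(-675,C{\left(19,-13 \right)} \right)} + 403256\right) \left(422560 + 327461\right) = \left(\left(-675 + \left(-5 + 19\right)\right) + 403256\right) \left(422560 + 327461\right) = \left(\left(-675 + 14\right) + 403256\right) 750021 = \left(-661 + 403256\right) 750021 = 402595 \cdot 750021 = 301954704495$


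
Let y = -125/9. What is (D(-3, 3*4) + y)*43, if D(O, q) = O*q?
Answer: -19307/9 ≈ -2145.2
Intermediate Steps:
y = -125/9 (y = -125*⅑ = -125/9 ≈ -13.889)
(D(-3, 3*4) + y)*43 = (-9*4 - 125/9)*43 = (-3*12 - 125/9)*43 = (-36 - 125/9)*43 = -449/9*43 = -19307/9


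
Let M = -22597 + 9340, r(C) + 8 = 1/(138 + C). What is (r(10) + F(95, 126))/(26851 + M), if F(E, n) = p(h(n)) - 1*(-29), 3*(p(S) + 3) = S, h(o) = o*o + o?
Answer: 792097/2011912 ≈ 0.39370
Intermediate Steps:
h(o) = o + o**2 (h(o) = o**2 + o = o + o**2)
p(S) = -3 + S/3
r(C) = -8 + 1/(138 + C)
F(E, n) = 26 + n*(1 + n)/3 (F(E, n) = (-3 + (n*(1 + n))/3) - 1*(-29) = (-3 + n*(1 + n)/3) + 29 = 26 + n*(1 + n)/3)
M = -13257
(r(10) + F(95, 126))/(26851 + M) = ((-1103 - 8*10)/(138 + 10) + (26 + (1/3)*126*(1 + 126)))/(26851 - 13257) = ((-1103 - 80)/148 + (26 + (1/3)*126*127))/13594 = ((1/148)*(-1183) + (26 + 5334))*(1/13594) = (-1183/148 + 5360)*(1/13594) = (792097/148)*(1/13594) = 792097/2011912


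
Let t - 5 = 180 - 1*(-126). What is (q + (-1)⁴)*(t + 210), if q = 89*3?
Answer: 139628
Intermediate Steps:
q = 267
t = 311 (t = 5 + (180 - 1*(-126)) = 5 + (180 + 126) = 5 + 306 = 311)
(q + (-1)⁴)*(t + 210) = (267 + (-1)⁴)*(311 + 210) = (267 + 1)*521 = 268*521 = 139628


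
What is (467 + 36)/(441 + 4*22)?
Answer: 503/529 ≈ 0.95085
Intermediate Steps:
(467 + 36)/(441 + 4*22) = 503/(441 + 88) = 503/529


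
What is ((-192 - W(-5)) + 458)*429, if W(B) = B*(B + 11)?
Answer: 126984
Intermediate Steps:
W(B) = B*(11 + B)
((-192 - W(-5)) + 458)*429 = ((-192 - (-5)*(11 - 5)) + 458)*429 = ((-192 - (-5)*6) + 458)*429 = ((-192 - 1*(-30)) + 458)*429 = ((-192 + 30) + 458)*429 = (-162 + 458)*429 = 296*429 = 126984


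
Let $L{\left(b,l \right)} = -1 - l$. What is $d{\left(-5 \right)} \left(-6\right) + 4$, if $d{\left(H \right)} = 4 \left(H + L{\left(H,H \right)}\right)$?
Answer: $28$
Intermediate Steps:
$d{\left(H \right)} = -4$ ($d{\left(H \right)} = 4 \left(H - \left(1 + H\right)\right) = 4 \left(-1\right) = -4$)
$d{\left(-5 \right)} \left(-6\right) + 4 = \left(-4\right) \left(-6\right) + 4 = 24 + 4 = 28$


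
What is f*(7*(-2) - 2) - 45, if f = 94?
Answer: -1549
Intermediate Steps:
f*(7*(-2) - 2) - 45 = 94*(7*(-2) - 2) - 45 = 94*(-14 - 2) - 45 = 94*(-16) - 45 = -1504 - 45 = -1549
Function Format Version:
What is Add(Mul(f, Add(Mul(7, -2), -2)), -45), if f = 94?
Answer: -1549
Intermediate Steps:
Add(Mul(f, Add(Mul(7, -2), -2)), -45) = Add(Mul(94, Add(Mul(7, -2), -2)), -45) = Add(Mul(94, Add(-14, -2)), -45) = Add(Mul(94, -16), -45) = Add(-1504, -45) = -1549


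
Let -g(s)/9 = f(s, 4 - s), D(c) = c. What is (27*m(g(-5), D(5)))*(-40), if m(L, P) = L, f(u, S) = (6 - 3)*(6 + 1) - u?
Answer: 252720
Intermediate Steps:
f(u, S) = 21 - u (f(u, S) = 3*7 - u = 21 - u)
g(s) = -189 + 9*s (g(s) = -9*(21 - s) = -189 + 9*s)
(27*m(g(-5), D(5)))*(-40) = (27*(-189 + 9*(-5)))*(-40) = (27*(-189 - 45))*(-40) = (27*(-234))*(-40) = -6318*(-40) = 252720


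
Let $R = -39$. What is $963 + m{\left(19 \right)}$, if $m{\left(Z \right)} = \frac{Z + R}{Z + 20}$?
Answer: $\frac{37537}{39} \approx 962.49$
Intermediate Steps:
$m{\left(Z \right)} = \frac{-39 + Z}{20 + Z}$ ($m{\left(Z \right)} = \frac{Z - 39}{Z + 20} = \frac{-39 + Z}{20 + Z}$)
$963 + m{\left(19 \right)} = 963 + \frac{-39 + 19}{20 + 19} = 963 + \frac{1}{39} \left(-20\right) = 963 - \frac{20}{39} = \frac{37537}{39}$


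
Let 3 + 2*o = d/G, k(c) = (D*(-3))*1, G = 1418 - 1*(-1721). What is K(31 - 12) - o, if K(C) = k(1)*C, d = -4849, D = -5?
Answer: 901748/3139 ≈ 287.27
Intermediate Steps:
G = 3139 (G = 1418 + 1721 = 3139)
k(c) = 15 (k(c) = -5*(-3)*1 = 15*1 = 15)
K(C) = 15*C
o = -7133/3139 (o = -3/2 + (-4849/3139)/2 = -3/2 + (-4849*1/3139)/2 = -3/2 + (½)*(-4849/3139) = -3/2 - 4849/6278 = -7133/3139 ≈ -2.2724)
K(31 - 12) - o = 15*(31 - 12) - 1*(-7133/3139) = 15*19 + 7133/3139 = 285 + 7133/3139 = 901748/3139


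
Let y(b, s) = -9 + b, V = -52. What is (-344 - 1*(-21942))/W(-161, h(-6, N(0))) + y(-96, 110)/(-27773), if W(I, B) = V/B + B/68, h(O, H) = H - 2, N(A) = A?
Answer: 20394695351/24523559 ≈ 831.64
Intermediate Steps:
h(O, H) = -2 + H
W(I, B) = -52/B + B/68
(-344 - 1*(-21942))/W(-161, h(-6, N(0))) + y(-96, 110)/(-27773) = (-344 - 1*(-21942))/(-52/(-2 + 0) + (-2 + 0)/68) + (-9 - 96)/(-27773) = (-344 + 21942)/(-52/(-2) + (1/68)*(-2)) - 105*(-1/27773) = 21598/(-52*(-½) - 1/34) + 105/27773 = 21598/(26 - 1/34) + 105/27773 = 21598/(883/34) + 105/27773 = 21598*(34/883) + 105/27773 = 734332/883 + 105/27773 = 20394695351/24523559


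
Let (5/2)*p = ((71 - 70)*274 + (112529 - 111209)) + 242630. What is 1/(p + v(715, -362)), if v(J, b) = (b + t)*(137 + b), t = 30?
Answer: 5/861948 ≈ 5.8008e-6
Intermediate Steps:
v(J, b) = (30 + b)*(137 + b) (v(J, b) = (b + 30)*(137 + b) = (30 + b)*(137 + b))
p = 488448/5 (p = 2*(((71 - 70)*274 + (112529 - 111209)) + 242630)/5 = 2*((1*274 + 1320) + 242630)/5 = 2*((274 + 1320) + 242630)/5 = 2*(1594 + 242630)/5 = (2/5)*244224 = 488448/5 ≈ 97690.)
1/(p + v(715, -362)) = 1/(488448/5 + (4110 + (-362)**2 + 167*(-362))) = 1/(488448/5 + (4110 + 131044 - 60454)) = 1/(488448/5 + 74700) = 1/(861948/5) = 5/861948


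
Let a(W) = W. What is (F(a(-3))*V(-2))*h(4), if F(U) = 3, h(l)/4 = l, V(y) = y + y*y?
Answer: 96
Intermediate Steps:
V(y) = y + y**2
h(l) = 4*l
(F(a(-3))*V(-2))*h(4) = (3*(-2*(1 - 2)))*(4*4) = (3*(-2*(-1)))*16 = (3*2)*16 = 6*16 = 96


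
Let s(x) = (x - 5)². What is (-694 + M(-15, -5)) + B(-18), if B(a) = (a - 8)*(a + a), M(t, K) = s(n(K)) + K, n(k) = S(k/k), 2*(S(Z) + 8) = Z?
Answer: 1573/4 ≈ 393.25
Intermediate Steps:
S(Z) = -8 + Z/2
n(k) = -15/2 (n(k) = -8 + (k/k)/2 = -8 + (½)*1 = -8 + ½ = -15/2)
s(x) = (-5 + x)²
M(t, K) = 625/4 + K (M(t, K) = (-5 - 15/2)² + K = (-25/2)² + K = 625/4 + K)
B(a) = 2*a*(-8 + a) (B(a) = (-8 + a)*(2*a) = 2*a*(-8 + a))
(-694 + M(-15, -5)) + B(-18) = (-694 + (625/4 - 5)) + 2*(-18)*(-8 - 18) = (-694 + 605/4) + 2*(-18)*(-26) = -2171/4 + 936 = 1573/4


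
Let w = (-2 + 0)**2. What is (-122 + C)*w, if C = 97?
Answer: -100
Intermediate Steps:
w = 4 (w = (-2)**2 = 4)
(-122 + C)*w = (-122 + 97)*4 = -25*4 = -100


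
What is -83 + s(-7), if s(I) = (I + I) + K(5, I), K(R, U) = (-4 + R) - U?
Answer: -89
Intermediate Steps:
K(R, U) = -4 + R - U
s(I) = 1 + I (s(I) = (I + I) + (-4 + 5 - I) = 2*I + (1 - I) = 1 + I)
-83 + s(-7) = -83 + (1 - 7) = -83 - 6 = -89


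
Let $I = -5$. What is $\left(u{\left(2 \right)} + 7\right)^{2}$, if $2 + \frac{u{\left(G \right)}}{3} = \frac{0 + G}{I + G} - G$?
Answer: $49$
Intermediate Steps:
$u{\left(G \right)} = -6 - 3 G + \frac{3 G}{-5 + G}$ ($u{\left(G \right)} = -6 + 3 \left(\frac{0 + G}{-5 + G} - G\right) = -6 + 3 \left(\frac{G}{-5 + G} - G\right) = -6 + 3 \left(- G + \frac{G}{-5 + G}\right) = -6 - \left(3 G - \frac{3 G}{-5 + G}\right) = -6 - 3 G + \frac{3 G}{-5 + G}$)
$\left(u{\left(2 \right)} + 7\right)^{2} = \left(\frac{3 \left(10 - 2^{2} + 4 \cdot 2\right)}{-5 + 2} + 7\right)^{2} = \left(\frac{3 \left(10 - 4 + 8\right)}{-3} + 7\right)^{2} = \left(3 \left(- \frac{1}{3}\right) \left(10 - 4 + 8\right) + 7\right)^{2} = \left(3 \left(- \frac{1}{3}\right) 14 + 7\right)^{2} = \left(-14 + 7\right)^{2} = \left(-7\right)^{2} = 49$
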